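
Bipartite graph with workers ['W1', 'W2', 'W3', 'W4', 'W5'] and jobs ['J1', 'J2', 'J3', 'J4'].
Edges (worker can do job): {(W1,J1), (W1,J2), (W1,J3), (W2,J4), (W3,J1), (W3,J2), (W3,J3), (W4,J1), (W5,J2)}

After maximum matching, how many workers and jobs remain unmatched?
Unmatched: 1 workers, 0 jobs

Maximum matching size: 4
Workers: 5 total, 4 matched, 1 unmatched
Jobs: 4 total, 4 matched, 0 unmatched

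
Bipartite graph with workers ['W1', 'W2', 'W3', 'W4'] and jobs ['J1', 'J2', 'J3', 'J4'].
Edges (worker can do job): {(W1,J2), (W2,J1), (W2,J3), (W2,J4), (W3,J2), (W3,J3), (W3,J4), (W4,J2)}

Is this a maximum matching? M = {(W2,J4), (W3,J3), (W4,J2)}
Yes, size 3 is maximum

Proposed matching has size 3.
Maximum matching size for this graph: 3.

This is a maximum matching.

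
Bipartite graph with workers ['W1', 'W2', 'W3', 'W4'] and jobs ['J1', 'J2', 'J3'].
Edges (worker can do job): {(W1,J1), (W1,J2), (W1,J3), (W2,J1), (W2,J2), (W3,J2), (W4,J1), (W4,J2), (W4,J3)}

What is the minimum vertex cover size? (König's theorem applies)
Minimum vertex cover size = 3

By König's theorem: in bipartite graphs,
min vertex cover = max matching = 3

Maximum matching has size 3, so minimum vertex cover also has size 3.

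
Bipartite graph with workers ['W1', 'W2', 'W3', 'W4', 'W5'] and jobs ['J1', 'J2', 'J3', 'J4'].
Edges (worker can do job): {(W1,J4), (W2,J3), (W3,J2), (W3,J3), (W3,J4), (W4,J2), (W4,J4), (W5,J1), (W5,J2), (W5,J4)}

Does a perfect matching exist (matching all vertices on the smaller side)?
Yes, perfect matching exists (size 4)

Perfect matching: {(W2,J3), (W3,J4), (W4,J2), (W5,J1)}
All 4 vertices on the smaller side are matched.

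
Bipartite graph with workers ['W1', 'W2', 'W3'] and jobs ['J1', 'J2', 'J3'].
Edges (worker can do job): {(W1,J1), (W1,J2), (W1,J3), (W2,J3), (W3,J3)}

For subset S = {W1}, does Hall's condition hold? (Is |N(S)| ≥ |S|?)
Yes: |N(S)| = 3, |S| = 1

Subset S = {W1}
Neighbors N(S) = {J1, J2, J3}

|N(S)| = 3, |S| = 1
Hall's condition: |N(S)| ≥ |S| is satisfied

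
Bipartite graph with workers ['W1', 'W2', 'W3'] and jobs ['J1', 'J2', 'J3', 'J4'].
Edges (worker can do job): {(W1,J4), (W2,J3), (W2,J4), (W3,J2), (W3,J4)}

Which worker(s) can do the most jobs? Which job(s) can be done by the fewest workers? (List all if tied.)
Most versatile: W2, W3 (2 jobs); Least covered: J1 (0 workers)

Worker degrees (jobs they can do): W1:1, W2:2, W3:2
Job degrees (workers who can do it): J1:0, J2:1, J3:1, J4:3

Maximum worker degree is 2, achieved by: W2, W3
Minimum job degree is 0, achieved by: J1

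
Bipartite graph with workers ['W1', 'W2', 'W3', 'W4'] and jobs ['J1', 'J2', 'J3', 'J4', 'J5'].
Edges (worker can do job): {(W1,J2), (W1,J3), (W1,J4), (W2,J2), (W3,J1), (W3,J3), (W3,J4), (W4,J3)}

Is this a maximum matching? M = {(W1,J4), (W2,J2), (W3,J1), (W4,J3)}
Yes, size 4 is maximum

Proposed matching has size 4.
Maximum matching size for this graph: 4.

This is a maximum matching.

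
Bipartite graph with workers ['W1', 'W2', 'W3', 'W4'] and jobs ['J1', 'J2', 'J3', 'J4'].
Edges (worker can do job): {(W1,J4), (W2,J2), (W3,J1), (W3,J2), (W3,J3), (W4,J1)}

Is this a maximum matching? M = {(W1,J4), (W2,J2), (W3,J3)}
No, size 3 is not maximum

Proposed matching has size 3.
Maximum matching size for this graph: 4.

This is NOT maximum - can be improved to size 4.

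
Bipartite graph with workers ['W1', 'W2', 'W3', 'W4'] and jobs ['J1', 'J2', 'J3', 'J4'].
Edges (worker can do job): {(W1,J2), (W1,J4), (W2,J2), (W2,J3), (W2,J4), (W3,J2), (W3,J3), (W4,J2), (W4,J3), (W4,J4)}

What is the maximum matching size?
Maximum matching size = 3

Maximum matching: {(W1,J4), (W3,J2), (W4,J3)}
Size: 3

This assigns 3 workers to 3 distinct jobs.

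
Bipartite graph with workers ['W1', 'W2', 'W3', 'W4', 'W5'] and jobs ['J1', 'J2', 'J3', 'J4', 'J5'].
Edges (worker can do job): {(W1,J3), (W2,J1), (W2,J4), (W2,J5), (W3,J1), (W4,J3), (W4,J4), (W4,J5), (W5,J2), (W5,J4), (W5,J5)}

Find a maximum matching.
Matching: {(W1,J3), (W2,J5), (W3,J1), (W4,J4), (W5,J2)}

Maximum matching (size 5):
  W1 → J3
  W2 → J5
  W3 → J1
  W4 → J4
  W5 → J2

Each worker is assigned to at most one job, and each job to at most one worker.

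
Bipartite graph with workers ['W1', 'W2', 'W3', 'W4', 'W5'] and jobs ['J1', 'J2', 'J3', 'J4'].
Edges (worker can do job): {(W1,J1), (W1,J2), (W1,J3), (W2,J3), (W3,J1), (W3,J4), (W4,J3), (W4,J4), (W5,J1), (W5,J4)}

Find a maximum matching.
Matching: {(W1,J2), (W3,J1), (W4,J3), (W5,J4)}

Maximum matching (size 4):
  W1 → J2
  W3 → J1
  W4 → J3
  W5 → J4

Each worker is assigned to at most one job, and each job to at most one worker.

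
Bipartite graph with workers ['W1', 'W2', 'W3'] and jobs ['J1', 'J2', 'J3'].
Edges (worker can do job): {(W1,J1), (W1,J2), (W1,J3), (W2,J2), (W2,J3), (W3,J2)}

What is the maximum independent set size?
Maximum independent set = 3

By König's theorem:
- Min vertex cover = Max matching = 3
- Max independent set = Total vertices - Min vertex cover
- Max independent set = 6 - 3 = 3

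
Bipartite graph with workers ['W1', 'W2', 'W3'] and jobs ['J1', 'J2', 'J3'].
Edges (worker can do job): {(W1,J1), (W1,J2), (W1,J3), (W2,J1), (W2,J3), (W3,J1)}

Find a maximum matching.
Matching: {(W1,J2), (W2,J3), (W3,J1)}

Maximum matching (size 3):
  W1 → J2
  W2 → J3
  W3 → J1

Each worker is assigned to at most one job, and each job to at most one worker.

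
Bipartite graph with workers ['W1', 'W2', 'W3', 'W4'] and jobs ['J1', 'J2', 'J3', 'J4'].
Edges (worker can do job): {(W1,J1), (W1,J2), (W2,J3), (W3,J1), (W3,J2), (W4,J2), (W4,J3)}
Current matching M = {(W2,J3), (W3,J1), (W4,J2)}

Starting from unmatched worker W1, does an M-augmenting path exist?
No augmenting path from W1

Alternating search from W1 reaches jobs: {J1, J2, J3}.
Every reachable job is already matched in M, and following those matched edges back to workers exposes no further unvisited jobs.
No M-augmenting path from W1 exists.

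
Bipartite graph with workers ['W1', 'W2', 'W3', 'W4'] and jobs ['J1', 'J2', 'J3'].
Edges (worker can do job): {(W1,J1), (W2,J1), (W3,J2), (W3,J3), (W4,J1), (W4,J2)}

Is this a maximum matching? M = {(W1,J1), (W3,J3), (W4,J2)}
Yes, size 3 is maximum

Proposed matching has size 3.
Maximum matching size for this graph: 3.

This is a maximum matching.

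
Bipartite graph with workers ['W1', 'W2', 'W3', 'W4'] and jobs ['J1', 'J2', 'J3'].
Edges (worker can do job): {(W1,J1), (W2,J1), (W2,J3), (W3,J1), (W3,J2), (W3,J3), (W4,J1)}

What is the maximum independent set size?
Maximum independent set = 4

By König's theorem:
- Min vertex cover = Max matching = 3
- Max independent set = Total vertices - Min vertex cover
- Max independent set = 7 - 3 = 4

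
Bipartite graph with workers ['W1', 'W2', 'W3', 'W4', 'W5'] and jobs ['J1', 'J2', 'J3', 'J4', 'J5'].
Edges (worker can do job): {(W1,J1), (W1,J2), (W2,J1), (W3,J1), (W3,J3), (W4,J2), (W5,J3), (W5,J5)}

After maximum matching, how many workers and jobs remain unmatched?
Unmatched: 1 workers, 1 jobs

Maximum matching size: 4
Workers: 5 total, 4 matched, 1 unmatched
Jobs: 5 total, 4 matched, 1 unmatched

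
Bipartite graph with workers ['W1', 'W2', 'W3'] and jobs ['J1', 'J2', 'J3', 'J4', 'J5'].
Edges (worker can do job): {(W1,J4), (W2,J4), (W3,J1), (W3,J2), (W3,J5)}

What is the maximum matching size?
Maximum matching size = 2

Maximum matching: {(W1,J4), (W3,J1)}
Size: 2

This assigns 2 workers to 2 distinct jobs.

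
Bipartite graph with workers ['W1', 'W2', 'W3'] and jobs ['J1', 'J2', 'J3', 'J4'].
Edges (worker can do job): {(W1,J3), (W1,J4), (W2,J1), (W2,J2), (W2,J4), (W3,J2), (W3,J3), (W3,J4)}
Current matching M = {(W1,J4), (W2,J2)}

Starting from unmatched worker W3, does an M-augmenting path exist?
Yes: W3 → J3

An M-augmenting path alternates non-matching / matching edges, starting and ending at unmatched vertices.
Path: W3 → J3
(J3 is unmatched in M, so the path is augmenting.)
Flipping edges along this path would increase |M| from 2 to 3.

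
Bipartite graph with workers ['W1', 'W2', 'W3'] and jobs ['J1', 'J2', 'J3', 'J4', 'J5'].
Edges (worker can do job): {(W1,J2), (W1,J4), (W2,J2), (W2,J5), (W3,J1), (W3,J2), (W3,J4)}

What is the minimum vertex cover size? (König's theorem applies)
Minimum vertex cover size = 3

By König's theorem: in bipartite graphs,
min vertex cover = max matching = 3

Maximum matching has size 3, so minimum vertex cover also has size 3.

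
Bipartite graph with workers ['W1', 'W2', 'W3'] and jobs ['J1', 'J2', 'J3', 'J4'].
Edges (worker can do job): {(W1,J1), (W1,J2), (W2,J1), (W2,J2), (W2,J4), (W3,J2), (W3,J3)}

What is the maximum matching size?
Maximum matching size = 3

Maximum matching: {(W1,J1), (W2,J4), (W3,J2)}
Size: 3

This assigns 3 workers to 3 distinct jobs.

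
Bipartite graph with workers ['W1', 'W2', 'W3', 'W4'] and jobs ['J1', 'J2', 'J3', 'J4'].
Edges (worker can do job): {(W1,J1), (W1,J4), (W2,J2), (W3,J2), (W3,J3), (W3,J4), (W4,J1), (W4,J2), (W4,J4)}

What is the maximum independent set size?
Maximum independent set = 4

By König's theorem:
- Min vertex cover = Max matching = 4
- Max independent set = Total vertices - Min vertex cover
- Max independent set = 8 - 4 = 4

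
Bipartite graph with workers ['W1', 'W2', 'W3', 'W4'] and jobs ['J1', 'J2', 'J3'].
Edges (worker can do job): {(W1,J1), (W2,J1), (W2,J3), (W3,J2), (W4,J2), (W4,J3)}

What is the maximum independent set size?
Maximum independent set = 4

By König's theorem:
- Min vertex cover = Max matching = 3
- Max independent set = Total vertices - Min vertex cover
- Max independent set = 7 - 3 = 4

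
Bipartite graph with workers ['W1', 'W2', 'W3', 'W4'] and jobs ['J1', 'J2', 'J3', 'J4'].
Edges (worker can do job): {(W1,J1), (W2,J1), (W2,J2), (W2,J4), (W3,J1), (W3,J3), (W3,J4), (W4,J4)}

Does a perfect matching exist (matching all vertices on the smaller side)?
Yes, perfect matching exists (size 4)

Perfect matching: {(W1,J1), (W2,J2), (W3,J3), (W4,J4)}
All 4 vertices on the smaller side are matched.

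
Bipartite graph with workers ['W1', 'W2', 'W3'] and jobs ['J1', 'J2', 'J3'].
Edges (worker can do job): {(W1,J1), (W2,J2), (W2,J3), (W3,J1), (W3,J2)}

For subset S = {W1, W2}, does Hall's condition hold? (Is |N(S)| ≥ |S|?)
Yes: |N(S)| = 3, |S| = 2

Subset S = {W1, W2}
Neighbors N(S) = {J1, J2, J3}

|N(S)| = 3, |S| = 2
Hall's condition: |N(S)| ≥ |S| is satisfied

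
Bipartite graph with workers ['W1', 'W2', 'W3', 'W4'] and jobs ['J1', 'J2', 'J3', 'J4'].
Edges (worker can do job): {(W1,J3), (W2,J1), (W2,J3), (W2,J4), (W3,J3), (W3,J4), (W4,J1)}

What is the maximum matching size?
Maximum matching size = 3

Maximum matching: {(W2,J4), (W3,J3), (W4,J1)}
Size: 3

This assigns 3 workers to 3 distinct jobs.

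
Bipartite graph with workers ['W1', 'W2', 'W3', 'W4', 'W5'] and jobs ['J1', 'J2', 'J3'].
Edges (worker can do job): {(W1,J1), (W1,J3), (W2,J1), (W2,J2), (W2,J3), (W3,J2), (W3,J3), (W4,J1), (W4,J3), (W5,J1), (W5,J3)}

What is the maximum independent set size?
Maximum independent set = 5

By König's theorem:
- Min vertex cover = Max matching = 3
- Max independent set = Total vertices - Min vertex cover
- Max independent set = 8 - 3 = 5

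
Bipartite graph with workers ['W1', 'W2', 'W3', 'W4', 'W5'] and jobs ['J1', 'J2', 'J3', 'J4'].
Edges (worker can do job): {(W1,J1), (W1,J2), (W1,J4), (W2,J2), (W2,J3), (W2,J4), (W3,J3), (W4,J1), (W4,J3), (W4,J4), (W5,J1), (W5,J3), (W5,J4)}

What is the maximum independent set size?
Maximum independent set = 5

By König's theorem:
- Min vertex cover = Max matching = 4
- Max independent set = Total vertices - Min vertex cover
- Max independent set = 9 - 4 = 5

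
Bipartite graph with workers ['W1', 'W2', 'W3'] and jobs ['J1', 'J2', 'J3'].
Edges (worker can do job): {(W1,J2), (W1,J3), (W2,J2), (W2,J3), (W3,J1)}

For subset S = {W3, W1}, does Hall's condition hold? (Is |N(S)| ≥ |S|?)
Yes: |N(S)| = 3, |S| = 2

Subset S = {W3, W1}
Neighbors N(S) = {J1, J2, J3}

|N(S)| = 3, |S| = 2
Hall's condition: |N(S)| ≥ |S| is satisfied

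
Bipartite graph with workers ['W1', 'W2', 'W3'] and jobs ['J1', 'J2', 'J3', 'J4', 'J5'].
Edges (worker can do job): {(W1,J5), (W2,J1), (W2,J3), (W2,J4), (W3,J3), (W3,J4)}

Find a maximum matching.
Matching: {(W1,J5), (W2,J1), (W3,J3)}

Maximum matching (size 3):
  W1 → J5
  W2 → J1
  W3 → J3

Each worker is assigned to at most one job, and each job to at most one worker.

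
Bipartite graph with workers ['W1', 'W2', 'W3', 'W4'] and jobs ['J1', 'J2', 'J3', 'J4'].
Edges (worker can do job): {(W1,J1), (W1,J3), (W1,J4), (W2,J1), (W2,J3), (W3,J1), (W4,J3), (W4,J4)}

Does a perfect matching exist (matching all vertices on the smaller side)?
No, maximum matching has size 3 < 4

Maximum matching has size 3, need 4 for perfect matching.
Unmatched workers: ['W2']
Unmatched jobs: ['J2']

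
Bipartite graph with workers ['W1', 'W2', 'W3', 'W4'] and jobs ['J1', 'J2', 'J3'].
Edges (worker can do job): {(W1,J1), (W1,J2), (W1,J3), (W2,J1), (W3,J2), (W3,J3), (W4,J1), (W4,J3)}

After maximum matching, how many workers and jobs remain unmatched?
Unmatched: 1 workers, 0 jobs

Maximum matching size: 3
Workers: 4 total, 3 matched, 1 unmatched
Jobs: 3 total, 3 matched, 0 unmatched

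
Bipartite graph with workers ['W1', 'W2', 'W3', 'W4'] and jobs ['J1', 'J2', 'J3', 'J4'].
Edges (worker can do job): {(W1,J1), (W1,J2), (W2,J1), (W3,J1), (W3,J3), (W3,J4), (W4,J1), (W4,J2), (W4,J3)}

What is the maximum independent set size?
Maximum independent set = 4

By König's theorem:
- Min vertex cover = Max matching = 4
- Max independent set = Total vertices - Min vertex cover
- Max independent set = 8 - 4 = 4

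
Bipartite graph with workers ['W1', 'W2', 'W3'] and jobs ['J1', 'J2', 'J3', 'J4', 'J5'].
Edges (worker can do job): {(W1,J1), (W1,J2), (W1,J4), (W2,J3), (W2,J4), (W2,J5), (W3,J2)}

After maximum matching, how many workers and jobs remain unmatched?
Unmatched: 0 workers, 2 jobs

Maximum matching size: 3
Workers: 3 total, 3 matched, 0 unmatched
Jobs: 5 total, 3 matched, 2 unmatched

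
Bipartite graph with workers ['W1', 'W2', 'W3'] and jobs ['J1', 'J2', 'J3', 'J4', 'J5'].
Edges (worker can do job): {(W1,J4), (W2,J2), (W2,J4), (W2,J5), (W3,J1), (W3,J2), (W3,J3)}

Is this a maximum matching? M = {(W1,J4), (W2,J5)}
No, size 2 is not maximum

Proposed matching has size 2.
Maximum matching size for this graph: 3.

This is NOT maximum - can be improved to size 3.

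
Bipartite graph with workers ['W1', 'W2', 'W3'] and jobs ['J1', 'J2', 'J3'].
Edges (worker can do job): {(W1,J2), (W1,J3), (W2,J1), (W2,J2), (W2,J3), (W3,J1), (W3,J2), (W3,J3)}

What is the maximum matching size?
Maximum matching size = 3

Maximum matching: {(W1,J2), (W2,J1), (W3,J3)}
Size: 3

This assigns 3 workers to 3 distinct jobs.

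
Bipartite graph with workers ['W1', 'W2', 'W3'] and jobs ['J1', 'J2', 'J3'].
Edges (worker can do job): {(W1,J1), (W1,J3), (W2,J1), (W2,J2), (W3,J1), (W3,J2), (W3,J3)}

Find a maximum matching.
Matching: {(W1,J1), (W2,J2), (W3,J3)}

Maximum matching (size 3):
  W1 → J1
  W2 → J2
  W3 → J3

Each worker is assigned to at most one job, and each job to at most one worker.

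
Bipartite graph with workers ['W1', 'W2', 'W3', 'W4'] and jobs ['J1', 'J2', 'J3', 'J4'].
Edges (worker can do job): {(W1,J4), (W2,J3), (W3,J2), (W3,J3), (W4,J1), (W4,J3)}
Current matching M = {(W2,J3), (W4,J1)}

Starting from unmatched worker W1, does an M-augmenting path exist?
Yes: W1 → J4

An M-augmenting path alternates non-matching / matching edges, starting and ending at unmatched vertices.
Path: W1 → J4
(J4 is unmatched in M, so the path is augmenting.)
Flipping edges along this path would increase |M| from 2 to 3.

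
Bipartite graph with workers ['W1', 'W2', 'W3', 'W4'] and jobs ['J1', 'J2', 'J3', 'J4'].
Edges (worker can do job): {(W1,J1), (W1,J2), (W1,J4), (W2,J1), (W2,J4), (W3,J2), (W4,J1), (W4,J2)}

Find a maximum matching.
Matching: {(W1,J4), (W3,J2), (W4,J1)}

Maximum matching (size 3):
  W1 → J4
  W3 → J2
  W4 → J1

Each worker is assigned to at most one job, and each job to at most one worker.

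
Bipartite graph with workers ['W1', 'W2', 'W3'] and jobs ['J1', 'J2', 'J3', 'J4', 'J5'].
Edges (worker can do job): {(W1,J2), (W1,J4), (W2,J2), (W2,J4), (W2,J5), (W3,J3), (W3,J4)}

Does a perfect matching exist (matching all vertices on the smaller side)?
Yes, perfect matching exists (size 3)

Perfect matching: {(W1,J2), (W2,J5), (W3,J4)}
All 3 vertices on the smaller side are matched.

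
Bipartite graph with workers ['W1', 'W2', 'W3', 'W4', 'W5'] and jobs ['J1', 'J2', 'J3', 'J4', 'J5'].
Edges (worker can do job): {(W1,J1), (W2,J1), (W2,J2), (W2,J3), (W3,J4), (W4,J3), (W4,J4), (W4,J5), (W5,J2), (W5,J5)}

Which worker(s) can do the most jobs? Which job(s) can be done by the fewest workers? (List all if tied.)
Most versatile: W2, W4 (3 jobs); Least covered: J1, J2, J3, J4, J5 (2 workers)

Worker degrees (jobs they can do): W1:1, W2:3, W3:1, W4:3, W5:2
Job degrees (workers who can do it): J1:2, J2:2, J3:2, J4:2, J5:2

Maximum worker degree is 3, achieved by: W2, W4
Minimum job degree is 2, achieved by: J1, J2, J3, J4, J5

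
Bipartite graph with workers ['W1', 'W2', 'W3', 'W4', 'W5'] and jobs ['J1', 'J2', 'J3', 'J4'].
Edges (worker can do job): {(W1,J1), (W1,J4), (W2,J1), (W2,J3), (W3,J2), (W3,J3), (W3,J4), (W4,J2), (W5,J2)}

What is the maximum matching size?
Maximum matching size = 4

Maximum matching: {(W1,J4), (W2,J1), (W3,J3), (W5,J2)}
Size: 4

This assigns 4 workers to 4 distinct jobs.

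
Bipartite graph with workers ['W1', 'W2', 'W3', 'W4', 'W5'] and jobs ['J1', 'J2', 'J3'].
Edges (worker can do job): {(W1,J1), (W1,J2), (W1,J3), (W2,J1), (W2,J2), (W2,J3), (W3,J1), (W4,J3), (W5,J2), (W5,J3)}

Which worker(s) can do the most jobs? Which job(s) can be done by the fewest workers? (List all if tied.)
Most versatile: W1, W2 (3 jobs); Least covered: J1, J2 (3 workers)

Worker degrees (jobs they can do): W1:3, W2:3, W3:1, W4:1, W5:2
Job degrees (workers who can do it): J1:3, J2:3, J3:4

Maximum worker degree is 3, achieved by: W1, W2
Minimum job degree is 3, achieved by: J1, J2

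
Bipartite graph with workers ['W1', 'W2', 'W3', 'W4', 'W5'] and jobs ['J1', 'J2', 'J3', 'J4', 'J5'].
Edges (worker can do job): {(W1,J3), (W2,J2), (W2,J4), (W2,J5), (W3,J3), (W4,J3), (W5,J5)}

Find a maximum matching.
Matching: {(W2,J4), (W3,J3), (W5,J5)}

Maximum matching (size 3):
  W2 → J4
  W3 → J3
  W5 → J5

Each worker is assigned to at most one job, and each job to at most one worker.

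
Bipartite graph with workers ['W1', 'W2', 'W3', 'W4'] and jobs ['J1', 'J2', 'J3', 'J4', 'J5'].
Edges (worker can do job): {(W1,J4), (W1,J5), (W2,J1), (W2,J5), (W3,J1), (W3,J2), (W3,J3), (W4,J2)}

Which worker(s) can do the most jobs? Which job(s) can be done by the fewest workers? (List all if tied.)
Most versatile: W3 (3 jobs); Least covered: J3, J4 (1 workers)

Worker degrees (jobs they can do): W1:2, W2:2, W3:3, W4:1
Job degrees (workers who can do it): J1:2, J2:2, J3:1, J4:1, J5:2

Maximum worker degree is 3, achieved by: W3
Minimum job degree is 1, achieved by: J3, J4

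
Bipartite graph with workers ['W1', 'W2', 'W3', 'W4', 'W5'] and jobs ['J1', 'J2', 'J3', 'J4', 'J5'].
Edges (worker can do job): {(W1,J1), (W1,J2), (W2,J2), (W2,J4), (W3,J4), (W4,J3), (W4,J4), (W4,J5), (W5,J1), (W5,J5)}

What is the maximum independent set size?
Maximum independent set = 5

By König's theorem:
- Min vertex cover = Max matching = 5
- Max independent set = Total vertices - Min vertex cover
- Max independent set = 10 - 5 = 5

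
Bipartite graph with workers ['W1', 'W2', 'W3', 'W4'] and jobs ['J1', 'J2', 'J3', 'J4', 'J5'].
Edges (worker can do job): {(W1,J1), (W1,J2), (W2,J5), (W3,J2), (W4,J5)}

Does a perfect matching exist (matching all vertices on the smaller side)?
No, maximum matching has size 3 < 4

Maximum matching has size 3, need 4 for perfect matching.
Unmatched workers: ['W2']
Unmatched jobs: ['J3', 'J4']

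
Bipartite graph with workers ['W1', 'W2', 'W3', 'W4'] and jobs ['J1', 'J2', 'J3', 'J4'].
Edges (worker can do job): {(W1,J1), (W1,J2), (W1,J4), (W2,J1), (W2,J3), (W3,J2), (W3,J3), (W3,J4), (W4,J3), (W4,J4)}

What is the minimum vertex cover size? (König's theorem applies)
Minimum vertex cover size = 4

By König's theorem: in bipartite graphs,
min vertex cover = max matching = 4

Maximum matching has size 4, so minimum vertex cover also has size 4.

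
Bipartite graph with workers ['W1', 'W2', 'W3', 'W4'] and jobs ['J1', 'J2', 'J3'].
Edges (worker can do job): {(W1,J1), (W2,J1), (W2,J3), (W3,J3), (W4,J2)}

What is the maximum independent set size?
Maximum independent set = 4

By König's theorem:
- Min vertex cover = Max matching = 3
- Max independent set = Total vertices - Min vertex cover
- Max independent set = 7 - 3 = 4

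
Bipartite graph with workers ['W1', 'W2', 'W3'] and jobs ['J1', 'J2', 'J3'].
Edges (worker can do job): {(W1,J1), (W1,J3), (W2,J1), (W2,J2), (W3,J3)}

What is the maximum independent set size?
Maximum independent set = 3

By König's theorem:
- Min vertex cover = Max matching = 3
- Max independent set = Total vertices - Min vertex cover
- Max independent set = 6 - 3 = 3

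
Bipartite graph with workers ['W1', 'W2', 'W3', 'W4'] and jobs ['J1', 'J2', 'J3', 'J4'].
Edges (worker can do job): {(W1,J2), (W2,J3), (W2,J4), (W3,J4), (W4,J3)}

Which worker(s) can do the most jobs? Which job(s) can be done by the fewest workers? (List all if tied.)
Most versatile: W2 (2 jobs); Least covered: J1 (0 workers)

Worker degrees (jobs they can do): W1:1, W2:2, W3:1, W4:1
Job degrees (workers who can do it): J1:0, J2:1, J3:2, J4:2

Maximum worker degree is 2, achieved by: W2
Minimum job degree is 0, achieved by: J1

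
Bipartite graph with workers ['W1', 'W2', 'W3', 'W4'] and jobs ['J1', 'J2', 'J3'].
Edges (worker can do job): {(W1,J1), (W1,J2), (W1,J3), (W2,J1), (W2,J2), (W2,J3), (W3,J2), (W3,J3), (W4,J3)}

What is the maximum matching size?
Maximum matching size = 3

Maximum matching: {(W1,J1), (W3,J2), (W4,J3)}
Size: 3

This assigns 3 workers to 3 distinct jobs.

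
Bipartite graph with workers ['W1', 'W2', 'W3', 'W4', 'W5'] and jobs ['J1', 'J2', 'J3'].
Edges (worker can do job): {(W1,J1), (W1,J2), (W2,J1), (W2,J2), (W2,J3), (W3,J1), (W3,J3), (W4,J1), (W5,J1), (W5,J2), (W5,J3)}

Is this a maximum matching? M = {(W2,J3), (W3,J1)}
No, size 2 is not maximum

Proposed matching has size 2.
Maximum matching size for this graph: 3.

This is NOT maximum - can be improved to size 3.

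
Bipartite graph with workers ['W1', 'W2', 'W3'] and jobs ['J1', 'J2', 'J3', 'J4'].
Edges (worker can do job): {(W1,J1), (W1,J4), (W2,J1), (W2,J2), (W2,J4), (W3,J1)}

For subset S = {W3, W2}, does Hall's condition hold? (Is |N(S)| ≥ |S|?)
Yes: |N(S)| = 3, |S| = 2

Subset S = {W3, W2}
Neighbors N(S) = {J1, J2, J4}

|N(S)| = 3, |S| = 2
Hall's condition: |N(S)| ≥ |S| is satisfied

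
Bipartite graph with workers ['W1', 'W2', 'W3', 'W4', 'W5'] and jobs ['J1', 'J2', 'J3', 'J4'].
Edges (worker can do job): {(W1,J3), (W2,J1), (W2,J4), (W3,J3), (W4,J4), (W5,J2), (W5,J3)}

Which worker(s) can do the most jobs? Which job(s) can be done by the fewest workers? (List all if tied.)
Most versatile: W2, W5 (2 jobs); Least covered: J1, J2 (1 workers)

Worker degrees (jobs they can do): W1:1, W2:2, W3:1, W4:1, W5:2
Job degrees (workers who can do it): J1:1, J2:1, J3:3, J4:2

Maximum worker degree is 2, achieved by: W2, W5
Minimum job degree is 1, achieved by: J1, J2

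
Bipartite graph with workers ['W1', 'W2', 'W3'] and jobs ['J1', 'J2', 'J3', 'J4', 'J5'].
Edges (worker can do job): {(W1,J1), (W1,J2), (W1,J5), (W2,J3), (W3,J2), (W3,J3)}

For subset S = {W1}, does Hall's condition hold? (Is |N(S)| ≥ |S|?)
Yes: |N(S)| = 3, |S| = 1

Subset S = {W1}
Neighbors N(S) = {J1, J2, J5}

|N(S)| = 3, |S| = 1
Hall's condition: |N(S)| ≥ |S| is satisfied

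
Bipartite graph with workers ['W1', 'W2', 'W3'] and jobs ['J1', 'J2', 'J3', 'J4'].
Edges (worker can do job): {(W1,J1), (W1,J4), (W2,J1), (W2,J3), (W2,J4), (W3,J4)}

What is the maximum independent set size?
Maximum independent set = 4

By König's theorem:
- Min vertex cover = Max matching = 3
- Max independent set = Total vertices - Min vertex cover
- Max independent set = 7 - 3 = 4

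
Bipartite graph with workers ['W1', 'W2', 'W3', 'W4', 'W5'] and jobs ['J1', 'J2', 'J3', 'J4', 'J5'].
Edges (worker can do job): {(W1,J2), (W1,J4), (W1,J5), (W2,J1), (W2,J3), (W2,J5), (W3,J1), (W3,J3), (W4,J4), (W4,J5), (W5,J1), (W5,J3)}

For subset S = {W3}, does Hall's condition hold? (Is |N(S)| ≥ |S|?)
Yes: |N(S)| = 2, |S| = 1

Subset S = {W3}
Neighbors N(S) = {J1, J3}

|N(S)| = 2, |S| = 1
Hall's condition: |N(S)| ≥ |S| is satisfied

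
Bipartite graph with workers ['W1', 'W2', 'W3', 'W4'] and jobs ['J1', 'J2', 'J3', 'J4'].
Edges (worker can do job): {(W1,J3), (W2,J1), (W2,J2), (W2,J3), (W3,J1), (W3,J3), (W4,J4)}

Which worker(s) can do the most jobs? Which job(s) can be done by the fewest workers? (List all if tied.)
Most versatile: W2 (3 jobs); Least covered: J2, J4 (1 workers)

Worker degrees (jobs they can do): W1:1, W2:3, W3:2, W4:1
Job degrees (workers who can do it): J1:2, J2:1, J3:3, J4:1

Maximum worker degree is 3, achieved by: W2
Minimum job degree is 1, achieved by: J2, J4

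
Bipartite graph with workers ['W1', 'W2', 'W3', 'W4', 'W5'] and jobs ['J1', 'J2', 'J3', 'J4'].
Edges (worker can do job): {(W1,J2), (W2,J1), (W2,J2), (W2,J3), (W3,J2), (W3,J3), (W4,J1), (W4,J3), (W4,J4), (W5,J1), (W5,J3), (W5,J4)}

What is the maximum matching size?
Maximum matching size = 4

Maximum matching: {(W2,J3), (W3,J2), (W4,J4), (W5,J1)}
Size: 4

This assigns 4 workers to 4 distinct jobs.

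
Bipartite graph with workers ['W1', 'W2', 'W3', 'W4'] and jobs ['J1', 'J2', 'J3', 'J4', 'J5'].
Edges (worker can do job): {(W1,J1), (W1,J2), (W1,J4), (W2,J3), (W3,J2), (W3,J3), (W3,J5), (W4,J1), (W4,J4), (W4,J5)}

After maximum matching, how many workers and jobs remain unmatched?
Unmatched: 0 workers, 1 jobs

Maximum matching size: 4
Workers: 4 total, 4 matched, 0 unmatched
Jobs: 5 total, 4 matched, 1 unmatched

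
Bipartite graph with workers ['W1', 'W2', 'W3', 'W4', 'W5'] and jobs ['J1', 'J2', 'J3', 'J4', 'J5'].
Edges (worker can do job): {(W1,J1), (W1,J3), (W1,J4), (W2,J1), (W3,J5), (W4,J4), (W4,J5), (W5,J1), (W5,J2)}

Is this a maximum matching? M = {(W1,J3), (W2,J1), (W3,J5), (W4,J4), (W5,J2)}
Yes, size 5 is maximum

Proposed matching has size 5.
Maximum matching size for this graph: 5.

This is a maximum matching.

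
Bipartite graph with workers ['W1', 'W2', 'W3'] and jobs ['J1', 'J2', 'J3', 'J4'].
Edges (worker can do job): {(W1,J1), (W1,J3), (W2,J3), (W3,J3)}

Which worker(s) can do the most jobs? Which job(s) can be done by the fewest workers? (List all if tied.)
Most versatile: W1 (2 jobs); Least covered: J2, J4 (0 workers)

Worker degrees (jobs they can do): W1:2, W2:1, W3:1
Job degrees (workers who can do it): J1:1, J2:0, J3:3, J4:0

Maximum worker degree is 2, achieved by: W1
Minimum job degree is 0, achieved by: J2, J4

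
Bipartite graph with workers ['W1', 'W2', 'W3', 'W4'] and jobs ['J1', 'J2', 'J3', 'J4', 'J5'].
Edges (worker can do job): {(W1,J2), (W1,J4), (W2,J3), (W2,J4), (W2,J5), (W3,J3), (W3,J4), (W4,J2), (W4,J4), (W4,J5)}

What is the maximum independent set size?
Maximum independent set = 5

By König's theorem:
- Min vertex cover = Max matching = 4
- Max independent set = Total vertices - Min vertex cover
- Max independent set = 9 - 4 = 5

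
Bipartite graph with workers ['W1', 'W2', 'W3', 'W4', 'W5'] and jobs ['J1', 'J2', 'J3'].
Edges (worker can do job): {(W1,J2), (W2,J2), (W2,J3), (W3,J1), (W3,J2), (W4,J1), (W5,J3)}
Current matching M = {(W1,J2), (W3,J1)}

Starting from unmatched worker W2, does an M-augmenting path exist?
Yes: W2 → J3

An M-augmenting path alternates non-matching / matching edges, starting and ending at unmatched vertices.
Path: W2 → J3
(J3 is unmatched in M, so the path is augmenting.)
Flipping edges along this path would increase |M| from 2 to 3.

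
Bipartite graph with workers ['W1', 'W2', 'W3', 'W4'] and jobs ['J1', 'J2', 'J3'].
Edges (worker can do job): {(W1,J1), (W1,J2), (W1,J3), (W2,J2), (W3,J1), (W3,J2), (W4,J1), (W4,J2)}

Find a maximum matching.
Matching: {(W1,J3), (W3,J2), (W4,J1)}

Maximum matching (size 3):
  W1 → J3
  W3 → J2
  W4 → J1

Each worker is assigned to at most one job, and each job to at most one worker.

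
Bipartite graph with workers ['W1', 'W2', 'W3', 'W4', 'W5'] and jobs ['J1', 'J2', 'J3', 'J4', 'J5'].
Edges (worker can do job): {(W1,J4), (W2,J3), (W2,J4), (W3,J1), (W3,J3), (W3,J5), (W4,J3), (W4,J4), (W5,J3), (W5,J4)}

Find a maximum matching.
Matching: {(W3,J1), (W4,J3), (W5,J4)}

Maximum matching (size 3):
  W3 → J1
  W4 → J3
  W5 → J4

Each worker is assigned to at most one job, and each job to at most one worker.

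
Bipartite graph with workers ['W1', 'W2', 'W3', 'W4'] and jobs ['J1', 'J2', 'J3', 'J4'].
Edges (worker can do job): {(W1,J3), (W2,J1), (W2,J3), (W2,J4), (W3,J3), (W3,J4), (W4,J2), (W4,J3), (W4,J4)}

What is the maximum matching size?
Maximum matching size = 4

Maximum matching: {(W1,J3), (W2,J1), (W3,J4), (W4,J2)}
Size: 4

This assigns 4 workers to 4 distinct jobs.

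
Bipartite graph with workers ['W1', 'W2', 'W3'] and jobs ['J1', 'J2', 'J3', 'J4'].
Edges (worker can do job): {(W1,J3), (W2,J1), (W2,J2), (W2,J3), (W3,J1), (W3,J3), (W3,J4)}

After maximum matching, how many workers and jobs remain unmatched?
Unmatched: 0 workers, 1 jobs

Maximum matching size: 3
Workers: 3 total, 3 matched, 0 unmatched
Jobs: 4 total, 3 matched, 1 unmatched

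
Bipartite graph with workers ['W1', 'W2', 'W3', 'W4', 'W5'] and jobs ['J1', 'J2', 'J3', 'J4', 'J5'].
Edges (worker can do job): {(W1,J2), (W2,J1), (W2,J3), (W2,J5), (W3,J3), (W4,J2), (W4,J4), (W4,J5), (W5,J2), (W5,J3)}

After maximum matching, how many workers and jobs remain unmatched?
Unmatched: 1 workers, 1 jobs

Maximum matching size: 4
Workers: 5 total, 4 matched, 1 unmatched
Jobs: 5 total, 4 matched, 1 unmatched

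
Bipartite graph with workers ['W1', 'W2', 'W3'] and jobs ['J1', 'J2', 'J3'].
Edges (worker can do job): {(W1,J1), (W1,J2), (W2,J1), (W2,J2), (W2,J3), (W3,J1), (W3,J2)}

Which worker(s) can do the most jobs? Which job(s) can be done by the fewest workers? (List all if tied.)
Most versatile: W2 (3 jobs); Least covered: J3 (1 workers)

Worker degrees (jobs they can do): W1:2, W2:3, W3:2
Job degrees (workers who can do it): J1:3, J2:3, J3:1

Maximum worker degree is 3, achieved by: W2
Minimum job degree is 1, achieved by: J3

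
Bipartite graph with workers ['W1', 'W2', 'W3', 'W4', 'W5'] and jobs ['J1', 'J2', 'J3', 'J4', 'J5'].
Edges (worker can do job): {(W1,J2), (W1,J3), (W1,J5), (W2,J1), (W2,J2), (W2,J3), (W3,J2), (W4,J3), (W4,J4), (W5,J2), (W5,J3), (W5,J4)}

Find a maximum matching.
Matching: {(W1,J5), (W2,J1), (W3,J2), (W4,J4), (W5,J3)}

Maximum matching (size 5):
  W1 → J5
  W2 → J1
  W3 → J2
  W4 → J4
  W5 → J3

Each worker is assigned to at most one job, and each job to at most one worker.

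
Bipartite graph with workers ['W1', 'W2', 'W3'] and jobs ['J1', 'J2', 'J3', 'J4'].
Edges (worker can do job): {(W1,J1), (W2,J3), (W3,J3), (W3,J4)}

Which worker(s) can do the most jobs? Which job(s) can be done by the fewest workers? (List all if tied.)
Most versatile: W3 (2 jobs); Least covered: J2 (0 workers)

Worker degrees (jobs they can do): W1:1, W2:1, W3:2
Job degrees (workers who can do it): J1:1, J2:0, J3:2, J4:1

Maximum worker degree is 2, achieved by: W3
Minimum job degree is 0, achieved by: J2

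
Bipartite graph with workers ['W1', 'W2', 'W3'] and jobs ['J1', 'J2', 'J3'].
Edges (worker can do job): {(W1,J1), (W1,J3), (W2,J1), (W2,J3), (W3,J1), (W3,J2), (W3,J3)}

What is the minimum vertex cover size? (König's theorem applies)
Minimum vertex cover size = 3

By König's theorem: in bipartite graphs,
min vertex cover = max matching = 3

Maximum matching has size 3, so minimum vertex cover also has size 3.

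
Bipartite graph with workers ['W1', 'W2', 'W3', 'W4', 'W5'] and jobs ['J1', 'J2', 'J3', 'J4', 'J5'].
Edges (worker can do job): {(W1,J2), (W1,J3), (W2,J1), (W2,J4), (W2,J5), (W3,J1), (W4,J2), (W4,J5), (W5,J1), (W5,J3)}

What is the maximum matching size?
Maximum matching size = 5

Maximum matching: {(W1,J2), (W2,J4), (W3,J1), (W4,J5), (W5,J3)}
Size: 5

This assigns 5 workers to 5 distinct jobs.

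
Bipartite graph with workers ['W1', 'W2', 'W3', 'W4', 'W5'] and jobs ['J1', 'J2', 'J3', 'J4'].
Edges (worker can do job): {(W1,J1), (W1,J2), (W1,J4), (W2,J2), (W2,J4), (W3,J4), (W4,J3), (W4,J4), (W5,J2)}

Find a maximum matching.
Matching: {(W1,J1), (W3,J4), (W4,J3), (W5,J2)}

Maximum matching (size 4):
  W1 → J1
  W3 → J4
  W4 → J3
  W5 → J2

Each worker is assigned to at most one job, and each job to at most one worker.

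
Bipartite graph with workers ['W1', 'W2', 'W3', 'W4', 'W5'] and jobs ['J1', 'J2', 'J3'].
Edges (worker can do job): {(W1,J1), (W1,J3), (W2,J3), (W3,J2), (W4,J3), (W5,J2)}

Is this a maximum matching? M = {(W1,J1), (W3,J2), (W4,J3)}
Yes, size 3 is maximum

Proposed matching has size 3.
Maximum matching size for this graph: 3.

This is a maximum matching.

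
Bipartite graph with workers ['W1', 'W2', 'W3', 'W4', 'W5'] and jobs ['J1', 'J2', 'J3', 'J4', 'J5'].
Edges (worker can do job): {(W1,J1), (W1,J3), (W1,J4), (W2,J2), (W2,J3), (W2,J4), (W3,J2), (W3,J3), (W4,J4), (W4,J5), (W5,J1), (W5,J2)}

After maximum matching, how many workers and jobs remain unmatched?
Unmatched: 0 workers, 0 jobs

Maximum matching size: 5
Workers: 5 total, 5 matched, 0 unmatched
Jobs: 5 total, 5 matched, 0 unmatched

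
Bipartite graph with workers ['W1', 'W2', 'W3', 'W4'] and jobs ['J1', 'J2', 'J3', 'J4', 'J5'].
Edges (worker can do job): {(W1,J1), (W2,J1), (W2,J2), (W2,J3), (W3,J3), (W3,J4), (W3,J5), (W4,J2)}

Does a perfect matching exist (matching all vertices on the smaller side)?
Yes, perfect matching exists (size 4)

Perfect matching: {(W1,J1), (W2,J3), (W3,J4), (W4,J2)}
All 4 vertices on the smaller side are matched.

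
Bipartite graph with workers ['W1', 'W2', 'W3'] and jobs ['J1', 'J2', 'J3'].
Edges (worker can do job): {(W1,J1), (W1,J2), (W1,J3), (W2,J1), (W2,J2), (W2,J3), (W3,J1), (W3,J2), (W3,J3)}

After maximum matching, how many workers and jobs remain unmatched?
Unmatched: 0 workers, 0 jobs

Maximum matching size: 3
Workers: 3 total, 3 matched, 0 unmatched
Jobs: 3 total, 3 matched, 0 unmatched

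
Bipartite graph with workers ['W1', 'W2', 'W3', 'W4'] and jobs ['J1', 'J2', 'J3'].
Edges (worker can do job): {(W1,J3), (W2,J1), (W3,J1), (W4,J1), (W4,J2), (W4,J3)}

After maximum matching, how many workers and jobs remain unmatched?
Unmatched: 1 workers, 0 jobs

Maximum matching size: 3
Workers: 4 total, 3 matched, 1 unmatched
Jobs: 3 total, 3 matched, 0 unmatched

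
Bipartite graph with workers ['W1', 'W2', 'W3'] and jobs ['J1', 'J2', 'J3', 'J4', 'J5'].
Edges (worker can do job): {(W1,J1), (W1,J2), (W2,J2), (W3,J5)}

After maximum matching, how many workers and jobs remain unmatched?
Unmatched: 0 workers, 2 jobs

Maximum matching size: 3
Workers: 3 total, 3 matched, 0 unmatched
Jobs: 5 total, 3 matched, 2 unmatched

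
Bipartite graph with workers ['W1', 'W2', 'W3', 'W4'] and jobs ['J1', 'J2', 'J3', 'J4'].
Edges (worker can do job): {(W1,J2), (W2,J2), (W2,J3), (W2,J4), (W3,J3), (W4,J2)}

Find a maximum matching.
Matching: {(W2,J4), (W3,J3), (W4,J2)}

Maximum matching (size 3):
  W2 → J4
  W3 → J3
  W4 → J2

Each worker is assigned to at most one job, and each job to at most one worker.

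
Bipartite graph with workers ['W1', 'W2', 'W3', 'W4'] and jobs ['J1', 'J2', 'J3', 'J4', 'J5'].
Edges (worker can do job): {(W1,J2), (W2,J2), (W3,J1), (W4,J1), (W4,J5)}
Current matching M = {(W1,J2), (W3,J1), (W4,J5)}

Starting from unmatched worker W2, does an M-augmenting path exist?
No augmenting path from W2

Alternating search from W2 reaches jobs: {J2}.
Every reachable job is already matched in M, and following those matched edges back to workers exposes no further unvisited jobs.
No M-augmenting path from W2 exists.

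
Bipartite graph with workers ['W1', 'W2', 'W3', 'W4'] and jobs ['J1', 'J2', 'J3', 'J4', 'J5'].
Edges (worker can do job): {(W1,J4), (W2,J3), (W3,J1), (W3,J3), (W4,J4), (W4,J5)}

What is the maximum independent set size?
Maximum independent set = 5

By König's theorem:
- Min vertex cover = Max matching = 4
- Max independent set = Total vertices - Min vertex cover
- Max independent set = 9 - 4 = 5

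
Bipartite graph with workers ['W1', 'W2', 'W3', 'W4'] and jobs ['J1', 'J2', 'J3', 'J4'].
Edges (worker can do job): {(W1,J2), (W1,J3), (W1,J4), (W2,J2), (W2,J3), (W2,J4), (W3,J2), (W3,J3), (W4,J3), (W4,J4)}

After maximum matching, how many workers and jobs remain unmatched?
Unmatched: 1 workers, 1 jobs

Maximum matching size: 3
Workers: 4 total, 3 matched, 1 unmatched
Jobs: 4 total, 3 matched, 1 unmatched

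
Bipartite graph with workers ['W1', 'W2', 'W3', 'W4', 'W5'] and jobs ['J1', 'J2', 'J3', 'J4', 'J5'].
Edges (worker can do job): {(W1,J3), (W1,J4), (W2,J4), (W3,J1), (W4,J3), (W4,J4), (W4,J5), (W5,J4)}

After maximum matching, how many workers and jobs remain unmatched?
Unmatched: 1 workers, 1 jobs

Maximum matching size: 4
Workers: 5 total, 4 matched, 1 unmatched
Jobs: 5 total, 4 matched, 1 unmatched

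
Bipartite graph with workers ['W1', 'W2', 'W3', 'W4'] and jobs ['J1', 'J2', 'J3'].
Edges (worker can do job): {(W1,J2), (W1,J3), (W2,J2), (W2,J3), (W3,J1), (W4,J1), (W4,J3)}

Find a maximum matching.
Matching: {(W1,J2), (W3,J1), (W4,J3)}

Maximum matching (size 3):
  W1 → J2
  W3 → J1
  W4 → J3

Each worker is assigned to at most one job, and each job to at most one worker.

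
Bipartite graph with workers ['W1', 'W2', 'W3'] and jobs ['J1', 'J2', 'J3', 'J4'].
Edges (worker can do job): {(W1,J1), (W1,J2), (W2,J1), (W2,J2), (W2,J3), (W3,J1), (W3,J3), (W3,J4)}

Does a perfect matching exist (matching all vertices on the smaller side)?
Yes, perfect matching exists (size 3)

Perfect matching: {(W1,J2), (W2,J3), (W3,J1)}
All 3 vertices on the smaller side are matched.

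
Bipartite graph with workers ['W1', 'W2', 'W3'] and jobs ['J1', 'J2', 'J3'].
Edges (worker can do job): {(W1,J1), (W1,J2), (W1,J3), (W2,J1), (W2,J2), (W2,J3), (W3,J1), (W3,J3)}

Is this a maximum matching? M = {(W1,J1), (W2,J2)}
No, size 2 is not maximum

Proposed matching has size 2.
Maximum matching size for this graph: 3.

This is NOT maximum - can be improved to size 3.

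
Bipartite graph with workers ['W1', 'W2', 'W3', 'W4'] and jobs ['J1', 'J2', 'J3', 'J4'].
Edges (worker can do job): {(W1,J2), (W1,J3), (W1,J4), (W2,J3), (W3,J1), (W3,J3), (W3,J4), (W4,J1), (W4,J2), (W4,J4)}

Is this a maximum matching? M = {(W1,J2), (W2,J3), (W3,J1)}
No, size 3 is not maximum

Proposed matching has size 3.
Maximum matching size for this graph: 4.

This is NOT maximum - can be improved to size 4.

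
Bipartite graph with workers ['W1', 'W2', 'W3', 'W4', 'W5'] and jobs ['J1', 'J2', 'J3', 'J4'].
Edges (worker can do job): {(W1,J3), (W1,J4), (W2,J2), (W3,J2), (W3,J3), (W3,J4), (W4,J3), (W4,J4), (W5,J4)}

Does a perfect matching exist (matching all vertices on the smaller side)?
No, maximum matching has size 3 < 4

Maximum matching has size 3, need 4 for perfect matching.
Unmatched workers: ['W5', 'W1']
Unmatched jobs: ['J1']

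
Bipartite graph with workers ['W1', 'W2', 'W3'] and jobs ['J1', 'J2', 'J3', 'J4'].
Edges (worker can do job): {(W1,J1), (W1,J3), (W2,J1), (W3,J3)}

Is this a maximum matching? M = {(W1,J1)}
No, size 1 is not maximum

Proposed matching has size 1.
Maximum matching size for this graph: 2.

This is NOT maximum - can be improved to size 2.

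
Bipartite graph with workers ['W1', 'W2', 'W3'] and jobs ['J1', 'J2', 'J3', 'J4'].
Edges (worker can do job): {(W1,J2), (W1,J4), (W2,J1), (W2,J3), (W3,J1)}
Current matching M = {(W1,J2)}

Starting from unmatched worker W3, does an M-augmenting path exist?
Yes: W3 → J1

An M-augmenting path alternates non-matching / matching edges, starting and ending at unmatched vertices.
Path: W3 → J1
(J1 is unmatched in M, so the path is augmenting.)
Flipping edges along this path would increase |M| from 1 to 2.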